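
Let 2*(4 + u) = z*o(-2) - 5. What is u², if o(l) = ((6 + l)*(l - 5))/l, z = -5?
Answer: 6889/4 ≈ 1722.3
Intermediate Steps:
o(l) = (-5 + l)*(6 + l)/l (o(l) = ((6 + l)*(-5 + l))/l = ((-5 + l)*(6 + l))/l = (-5 + l)*(6 + l)/l)
u = -83/2 (u = -4 + (-5*(1 - 2 - 30/(-2)) - 5)/2 = -4 + (-5*(1 - 2 - 30*(-½)) - 5)/2 = -4 + (-5*(1 - 2 + 15) - 5)/2 = -4 + (-5*14 - 5)/2 = -4 + (-70 - 5)/2 = -4 + (½)*(-75) = -4 - 75/2 = -83/2 ≈ -41.500)
u² = (-83/2)² = 6889/4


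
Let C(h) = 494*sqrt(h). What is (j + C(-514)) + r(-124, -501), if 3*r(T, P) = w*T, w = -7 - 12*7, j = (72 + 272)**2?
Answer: 366292/3 + 494*I*sqrt(514) ≈ 1.221e+5 + 11200.0*I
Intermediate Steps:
j = 118336 (j = 344**2 = 118336)
w = -91 (w = -7 - 84 = -91)
r(T, P) = -91*T/3 (r(T, P) = (-91*T)/3 = -91*T/3)
(j + C(-514)) + r(-124, -501) = (118336 + 494*sqrt(-514)) - 91/3*(-124) = (118336 + 494*(I*sqrt(514))) + 11284/3 = (118336 + 494*I*sqrt(514)) + 11284/3 = 366292/3 + 494*I*sqrt(514)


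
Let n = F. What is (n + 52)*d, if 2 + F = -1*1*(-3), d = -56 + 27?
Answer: -1537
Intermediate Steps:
d = -29
F = 1 (F = -2 - 1*1*(-3) = -2 - 1*(-3) = -2 + 3 = 1)
n = 1
(n + 52)*d = (1 + 52)*(-29) = 53*(-29) = -1537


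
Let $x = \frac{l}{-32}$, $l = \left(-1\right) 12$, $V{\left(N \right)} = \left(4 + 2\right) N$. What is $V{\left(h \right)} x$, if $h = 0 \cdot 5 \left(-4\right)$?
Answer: $0$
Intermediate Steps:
$h = 0$ ($h = 0 \left(-4\right) = 0$)
$V{\left(N \right)} = 6 N$
$l = -12$
$x = \frac{3}{8}$ ($x = - \frac{12}{-32} = \left(-12\right) \left(- \frac{1}{32}\right) = \frac{3}{8} \approx 0.375$)
$V{\left(h \right)} x = 6 \cdot 0 \cdot \frac{3}{8} = 0 \cdot \frac{3}{8} = 0$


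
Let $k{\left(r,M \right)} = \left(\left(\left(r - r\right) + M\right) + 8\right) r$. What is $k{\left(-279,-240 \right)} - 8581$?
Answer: $56147$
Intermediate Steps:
$k{\left(r,M \right)} = r \left(8 + M\right)$ ($k{\left(r,M \right)} = \left(\left(0 + M\right) + 8\right) r = \left(M + 8\right) r = \left(8 + M\right) r = r \left(8 + M\right)$)
$k{\left(-279,-240 \right)} - 8581 = - 279 \left(8 - 240\right) - 8581 = \left(-279\right) \left(-232\right) - 8581 = 64728 - 8581 = 56147$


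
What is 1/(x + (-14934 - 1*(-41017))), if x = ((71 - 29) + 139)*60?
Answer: 1/36943 ≈ 2.7069e-5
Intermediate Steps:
x = 10860 (x = (42 + 139)*60 = 181*60 = 10860)
1/(x + (-14934 - 1*(-41017))) = 1/(10860 + (-14934 - 1*(-41017))) = 1/(10860 + (-14934 + 41017)) = 1/(10860 + 26083) = 1/36943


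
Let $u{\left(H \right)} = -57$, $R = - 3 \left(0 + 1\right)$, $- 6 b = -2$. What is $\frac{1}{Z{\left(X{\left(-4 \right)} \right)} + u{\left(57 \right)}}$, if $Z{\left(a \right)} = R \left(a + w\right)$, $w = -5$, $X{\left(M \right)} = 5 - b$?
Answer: $- \frac{1}{56} \approx -0.017857$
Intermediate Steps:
$b = \frac{1}{3}$ ($b = \left(- \frac{1}{6}\right) \left(-2\right) = \frac{1}{3} \approx 0.33333$)
$R = -3$ ($R = \left(-3\right) 1 = -3$)
$X{\left(M \right)} = \frac{14}{3}$ ($X{\left(M \right)} = 5 - \frac{1}{3} = \frac{14}{3}$)
$Z{\left(a \right)} = 15 - 3 a$ ($Z{\left(a \right)} = - 3 \left(a - 5\right) = - 3 \left(-5 + a\right) = 15 - 3 a$)
$\frac{1}{Z{\left(X{\left(-4 \right)} \right)} + u{\left(57 \right)}} = \frac{1}{\left(15 - 14\right) - 57} = \frac{1}{1 - 57} = \frac{1}{-56} = - \frac{1}{56}$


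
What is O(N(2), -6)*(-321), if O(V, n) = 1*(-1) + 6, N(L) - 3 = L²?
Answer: -1605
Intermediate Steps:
N(L) = 3 + L²
O(V, n) = 5 (O(V, n) = -1 + 6 = 5)
O(N(2), -6)*(-321) = 5*(-321) = -1605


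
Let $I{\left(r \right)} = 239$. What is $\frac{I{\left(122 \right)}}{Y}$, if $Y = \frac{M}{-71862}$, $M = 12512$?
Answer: $- \frac{8587509}{6256} \approx -1372.7$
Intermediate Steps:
$Y = - \frac{6256}{35931}$ ($Y = \frac{12512}{-71862} = 12512 \left(- \frac{1}{71862}\right) = - \frac{6256}{35931} \approx -0.17411$)
$\frac{I{\left(122 \right)}}{Y} = \frac{239}{- \frac{6256}{35931}} = 239 \left(- \frac{35931}{6256}\right) = - \frac{8587509}{6256}$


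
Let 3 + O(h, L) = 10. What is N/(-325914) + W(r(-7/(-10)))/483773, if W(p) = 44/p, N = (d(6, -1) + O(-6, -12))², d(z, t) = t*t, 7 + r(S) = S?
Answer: -348995816/1655518131981 ≈ -0.00021081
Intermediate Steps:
O(h, L) = 7 (O(h, L) = -3 + 10 = 7)
r(S) = -7 + S
d(z, t) = t²
N = 64 (N = ((-1)² + 7)² = (1 + 7)² = 8² = 64)
N/(-325914) + W(r(-7/(-10)))/483773 = 64/(-325914) + (44/(-7 - 7/(-10)))/483773 = 64*(-1/325914) + (44/(-7 - 7*(-⅒)))*(1/483773) = -32/162957 + (44/(-7 + 7/10))*(1/483773) = -32/162957 + (44/(-63/10))*(1/483773) = -32/162957 + (44*(-10/63))*(1/483773) = -32/162957 - 440/63*1/483773 = -32/162957 - 440/30477699 = -348995816/1655518131981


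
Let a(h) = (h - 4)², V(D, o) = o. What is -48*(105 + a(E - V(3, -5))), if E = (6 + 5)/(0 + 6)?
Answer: -16276/3 ≈ -5425.3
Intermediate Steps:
E = 11/6 ≈ 1.8333
a(h) = (-4 + h)²
-48*(105 + a(E - V(3, -5))) = -48*(105 + (-4 + (11/6 - 1*(-5)))²) = -48*(105 + (-4 + (11/6 + 5))²) = -48*(105 + (-4 + 41/6)²) = -48*(105 + (17/6)²) = -48*(105 + 289/36) = -48*4069/36 = -16276/3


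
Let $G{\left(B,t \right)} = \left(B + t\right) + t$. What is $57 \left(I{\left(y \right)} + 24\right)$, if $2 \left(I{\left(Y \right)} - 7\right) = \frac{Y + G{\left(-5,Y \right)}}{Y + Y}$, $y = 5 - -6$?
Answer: $\frac{19836}{11} \approx 1803.3$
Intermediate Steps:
$G{\left(B,t \right)} = B + 2 t$
$y = 11$ ($y = 5 + 6 = 11$)
$I{\left(Y \right)} = 7 + \frac{-5 + 3 Y}{4 Y}$ ($I{\left(Y \right)} = 7 + \frac{\left(Y + \left(-5 + 2 Y\right)\right) \frac{1}{Y + Y}}{2} = 7 + \frac{\left(-5 + 3 Y\right) \frac{1}{2 Y}}{2} = 7 + \frac{\frac{1}{2} \frac{1}{Y} \left(-5 + 3 Y\right)}{2} = 7 + \frac{-5 + 3 Y}{4 Y}$)
$57 \left(I{\left(y \right)} + 24\right) = 57 \left(\frac{-5 + 31 \cdot 11}{4 \cdot 11} + 24\right) = 57 \left(\frac{1}{4} \cdot \frac{1}{11} \left(-5 + 341\right) + 24\right) = 57 \left(\frac{1}{4} \cdot \frac{1}{11} \cdot 336 + 24\right) = 57 \left(\frac{84}{11} + 24\right) = 57 \cdot \frac{348}{11} = \frac{19836}{11}$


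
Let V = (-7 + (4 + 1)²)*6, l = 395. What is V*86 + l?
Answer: 9683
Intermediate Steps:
V = 108 (V = (-7 + 5²)*6 = (-7 + 25)*6 = 18*6 = 108)
V*86 + l = 108*86 + 395 = 9288 + 395 = 9683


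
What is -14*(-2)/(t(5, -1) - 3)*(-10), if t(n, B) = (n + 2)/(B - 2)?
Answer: 105/2 ≈ 52.500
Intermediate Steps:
t(n, B) = (2 + n)/(-2 + B)
-14*(-2)/(t(5, -1) - 3)*(-10) = -14*(-2)/((2 + 5)/(-2 - 1) - 3)*(-10) = -14*(-2)/(7/(-3) - 3)*(-10) = -14*(-2)/(-1/3*7 - 3)*(-10) = -14*(-2)/(-7/3 - 3)*(-10) = -14*(-2)/(-16/3)*(-10) = -(-21)*(-2)/8*(-10) = -14*3/8*(-10) = -21/4*(-10) = 105/2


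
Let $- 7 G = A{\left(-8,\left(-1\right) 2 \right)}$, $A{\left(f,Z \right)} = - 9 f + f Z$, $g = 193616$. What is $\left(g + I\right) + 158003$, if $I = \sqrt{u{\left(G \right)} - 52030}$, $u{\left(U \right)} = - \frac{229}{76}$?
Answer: $351619 + \frac{i \sqrt{75135671}}{38} \approx 3.5162 \cdot 10^{5} + 228.11 i$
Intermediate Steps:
$A{\left(f,Z \right)} = - 9 f + Z f$
$G = - \frac{88}{7}$ ($G = - \frac{\left(-8\right) \left(-9 - 2\right)}{7} = - \frac{\left(-8\right) \left(-11\right)}{7} = \left(- \frac{1}{7}\right) 88 = - \frac{88}{7} \approx -12.571$)
$u{\left(U \right)} = - \frac{229}{76}$ ($u{\left(U \right)} = \left(-229\right) \frac{1}{76} = - \frac{229}{76}$)
$I = \frac{i \sqrt{75135671}}{38}$ ($I = \sqrt{- \frac{229}{76} - 52030} = \sqrt{- \frac{3954509}{76}} = \frac{i \sqrt{75135671}}{38} \approx 228.11 i$)
$\left(g + I\right) + 158003 = \left(193616 + \frac{i \sqrt{75135671}}{38}\right) + 158003 = 351619 + \frac{i \sqrt{75135671}}{38}$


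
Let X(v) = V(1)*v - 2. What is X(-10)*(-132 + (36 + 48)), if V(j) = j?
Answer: 576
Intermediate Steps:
X(v) = -2 + v (X(v) = 1*v - 2 = v - 2 = -2 + v)
X(-10)*(-132 + (36 + 48)) = (-2 - 10)*(-132 + (36 + 48)) = -12*(-132 + 84) = -12*(-48) = 576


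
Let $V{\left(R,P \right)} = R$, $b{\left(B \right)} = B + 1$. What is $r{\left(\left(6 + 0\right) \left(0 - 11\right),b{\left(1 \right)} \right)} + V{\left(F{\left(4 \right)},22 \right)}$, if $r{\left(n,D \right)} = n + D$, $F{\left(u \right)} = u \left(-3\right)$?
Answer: $-76$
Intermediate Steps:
$b{\left(B \right)} = 1 + B$
$F{\left(u \right)} = - 3 u$
$r{\left(n,D \right)} = D + n$
$r{\left(\left(6 + 0\right) \left(0 - 11\right),b{\left(1 \right)} \right)} + V{\left(F{\left(4 \right)},22 \right)} = \left(\left(1 + 1\right) + \left(6 + 0\right) \left(0 - 11\right)\right) - 12 = \left(2 + 6 \left(-11\right)\right) - 12 = \left(2 - 66\right) - 12 = -64 - 12 = -76$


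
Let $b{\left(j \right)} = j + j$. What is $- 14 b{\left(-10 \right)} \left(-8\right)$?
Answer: $-2240$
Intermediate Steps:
$b{\left(j \right)} = 2 j$
$- 14 b{\left(-10 \right)} \left(-8\right) = - 14 \cdot 2 \left(-10\right) \left(-8\right) = \left(-14\right) \left(-20\right) \left(-8\right) = 280 \left(-8\right) = -2240$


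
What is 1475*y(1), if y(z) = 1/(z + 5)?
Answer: 1475/6 ≈ 245.83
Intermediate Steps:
y(z) = 1/(5 + z)
1475*y(1) = 1475/(5 + 1) = 1475/6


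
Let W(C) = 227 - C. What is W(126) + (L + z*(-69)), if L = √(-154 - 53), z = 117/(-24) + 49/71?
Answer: 221381/568 + 3*I*√23 ≈ 389.76 + 14.387*I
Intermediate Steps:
z = -2377/568 (z = 117*(-1/24) + 49*(1/71) = -39/8 + 49/71 = -2377/568 ≈ -4.1849)
L = 3*I*√23 (L = √(-207) = 3*I*√23 ≈ 14.387*I)
W(126) + (L + z*(-69)) = (227 - 1*126) + (3*I*√23 - 2377/568*(-69)) = (227 - 126) + (3*I*√23 + 164013/568) = 101 + (164013/568 + 3*I*√23) = 221381/568 + 3*I*√23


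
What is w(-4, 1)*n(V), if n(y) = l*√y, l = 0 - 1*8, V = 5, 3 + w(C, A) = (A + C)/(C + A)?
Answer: 16*√5 ≈ 35.777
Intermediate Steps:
w(C, A) = -2 (w(C, A) = -3 + (A + C)/(C + A) = -3 + (A + C)/(A + C) = -3 + 1 = -2)
l = -8 (l = 0 - 8 = -8)
n(y) = -8*√y
w(-4, 1)*n(V) = -(-16)*√5 = 16*√5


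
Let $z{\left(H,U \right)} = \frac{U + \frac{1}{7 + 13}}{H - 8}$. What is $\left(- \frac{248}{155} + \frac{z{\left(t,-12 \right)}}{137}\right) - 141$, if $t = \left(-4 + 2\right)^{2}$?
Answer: $- \frac{1562657}{10960} \approx -142.58$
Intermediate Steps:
$t = 4$ ($t = \left(-2\right)^{2} = 4$)
$z{\left(H,U \right)} = \frac{\frac{1}{20} + U}{-8 + H}$ ($z{\left(H,U \right)} = \frac{U + \frac{1}{20}}{-8 + H} = \frac{\frac{1}{20} + U}{-8 + H}$)
$\left(- \frac{248}{155} + \frac{z{\left(t,-12 \right)}}{137}\right) - 141 = \left(- \frac{248}{155} + \frac{\frac{1}{-8 + 4} \left(\frac{1}{20} - 12\right)}{137}\right) - 141 = \left(\left(-248\right) \frac{1}{155} + \frac{1}{-4} \left(- \frac{239}{20}\right) \frac{1}{137}\right) - 141 = \left(- \frac{8}{5} + \left(- \frac{1}{4}\right) \left(- \frac{239}{20}\right) \frac{1}{137}\right) - 141 = \left(- \frac{8}{5} + \frac{239}{80} \cdot \frac{1}{137}\right) - 141 = \left(- \frac{8}{5} + \frac{239}{10960}\right) - 141 = - \frac{17297}{10960} - 141 = - \frac{1562657}{10960}$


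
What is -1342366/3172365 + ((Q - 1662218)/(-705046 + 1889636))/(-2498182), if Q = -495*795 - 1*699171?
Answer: -397248371148523747/938804768190197370 ≈ -0.42314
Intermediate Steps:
Q = -1092696 (Q = -393525 - 699171 = -1092696)
-1342366/3172365 + ((Q - 1662218)/(-705046 + 1889636))/(-2498182) = -1342366/3172365 + ((-1092696 - 1662218)/(-705046 + 1889636))/(-2498182) = -1342366*1/3172365 - 2754914/1184590*(-1/2498182) = -1342366/3172365 - 2754914*1/1184590*(-1/2498182) = -1342366/3172365 - 1377457/592295*(-1/2498182) = -1342366/3172365 + 1377457/1479660707690 = -397248371148523747/938804768190197370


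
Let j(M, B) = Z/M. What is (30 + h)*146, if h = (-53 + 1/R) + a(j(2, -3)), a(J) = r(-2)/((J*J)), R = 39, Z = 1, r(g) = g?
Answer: -176368/39 ≈ -4522.3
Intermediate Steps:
j(M, B) = 1/M
a(J) = -2/J²
h = -2378/39 (h = (-53 + 1/39) - 2/(1/2)² = (-53 + 1/39) - 2/2⁻² = -2066/39 - 2*4 = -2066/39 - 8 = -2378/39 ≈ -60.974)
(30 + h)*146 = (30 - 2378/39)*146 = -1208/39*146 = -176368/39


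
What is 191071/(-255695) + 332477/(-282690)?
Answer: -27805313501/14456483910 ≈ -1.9234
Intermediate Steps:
191071/(-255695) + 332477/(-282690) = 191071*(-1/255695) + 332477*(-1/282690) = -191071/255695 - 332477/282690 = -27805313501/14456483910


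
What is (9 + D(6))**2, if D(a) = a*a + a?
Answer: 2601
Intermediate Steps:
D(a) = a + a**2 (D(a) = a**2 + a = a + a**2)
(9 + D(6))**2 = (9 + 6*(1 + 6))**2 = (9 + 6*7)**2 = (9 + 42)**2 = 51**2 = 2601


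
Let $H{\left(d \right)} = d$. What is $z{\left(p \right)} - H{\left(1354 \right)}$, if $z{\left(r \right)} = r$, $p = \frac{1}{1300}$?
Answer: $- \frac{1760199}{1300} \approx -1354.0$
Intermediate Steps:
$p = \frac{1}{1300} \approx 0.00076923$
$z{\left(p \right)} - H{\left(1354 \right)} = \frac{1}{1300} - 1354 = - \frac{1760199}{1300}$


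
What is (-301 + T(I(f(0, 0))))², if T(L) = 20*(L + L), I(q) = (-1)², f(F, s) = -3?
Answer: 68121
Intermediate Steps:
I(q) = 1
T(L) = 40*L (T(L) = 20*(2*L) = 40*L)
(-301 + T(I(f(0, 0))))² = (-301 + 40*1)² = (-301 + 40)² = (-261)² = 68121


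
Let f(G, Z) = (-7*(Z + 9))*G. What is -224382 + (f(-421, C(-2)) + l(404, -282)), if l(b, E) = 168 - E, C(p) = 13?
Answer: -159098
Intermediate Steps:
f(G, Z) = G*(-63 - 7*Z) (f(G, Z) = (-7*(9 + Z))*G = (-63 - 7*Z)*G = G*(-63 - 7*Z))
-224382 + (f(-421, C(-2)) + l(404, -282)) = -224382 + (-7*(-421)*(9 + 13) + (168 - 1*(-282))) = -224382 + (-7*(-421)*22 + (168 + 282)) = -224382 + (64834 + 450) = -224382 + 65284 = -159098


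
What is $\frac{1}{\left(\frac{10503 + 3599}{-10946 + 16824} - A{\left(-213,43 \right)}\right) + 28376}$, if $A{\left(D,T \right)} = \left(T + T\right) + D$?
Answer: $\frac{2939}{83777368} \approx 3.5081 \cdot 10^{-5}$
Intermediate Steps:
$A{\left(D,T \right)} = D + 2 T$ ($A{\left(D,T \right)} = 2 T + D = D + 2 T$)
$\frac{1}{\left(\frac{10503 + 3599}{-10946 + 16824} - A{\left(-213,43 \right)}\right) + 28376} = \frac{1}{\left(\frac{10503 + 3599}{-10946 + 16824} - \left(-213 + 2 \cdot 43\right)\right) + 28376} = \frac{1}{\left(\frac{14102}{5878} - \left(-213 + 86\right)\right) + 28376} = \frac{1}{\left(14102 \cdot \frac{1}{5878} - -127\right) + 28376} = \frac{1}{\left(\frac{7051}{2939} + 127\right) + 28376} = \frac{1}{\frac{380304}{2939} + 28376} = \frac{1}{\frac{83777368}{2939}} = \frac{2939}{83777368}$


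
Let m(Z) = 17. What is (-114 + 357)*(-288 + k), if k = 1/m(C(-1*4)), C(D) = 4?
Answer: -1189485/17 ≈ -69970.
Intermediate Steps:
k = 1/17 ≈ 0.058824
(-114 + 357)*(-288 + k) = (-114 + 357)*(-288 + 1/17) = 243*(-4895/17) = -1189485/17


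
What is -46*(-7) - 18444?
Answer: -18122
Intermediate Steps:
-46*(-7) - 18444 = 322 - 18444 = -18122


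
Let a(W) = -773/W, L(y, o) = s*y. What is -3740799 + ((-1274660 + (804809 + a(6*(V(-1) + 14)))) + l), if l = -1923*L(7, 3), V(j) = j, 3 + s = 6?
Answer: -331581347/78 ≈ -4.2510e+6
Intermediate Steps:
s = 3 (s = -3 + 6 = 3)
L(y, o) = 3*y
l = -40383 (l = -5769*7 = -1923*21 = -40383)
-3740799 + ((-1274660 + (804809 + a(6*(V(-1) + 14)))) + l) = -3740799 + ((-1274660 + (804809 - 773*1/(6*(-1 + 14)))) - 40383) = -3740799 + ((-1274660 + (804809 - 773/(6*13))) - 40383) = -3740799 + ((-1274660 + (804809 - 773/78)) - 40383) = -3740799 + ((-1274660 + 62774329/78) - 40383) = -3740799 + (-36649151/78 - 40383) = -3740799 - 39799025/78 = -331581347/78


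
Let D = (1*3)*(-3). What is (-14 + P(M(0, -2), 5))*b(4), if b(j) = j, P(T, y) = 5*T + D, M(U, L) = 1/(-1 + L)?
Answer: -296/3 ≈ -98.667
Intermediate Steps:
D = -9 (D = 3*(-3) = -9)
P(T, y) = -9 + 5*T (P(T, y) = 5*T - 9 = -9 + 5*T)
(-14 + P(M(0, -2), 5))*b(4) = (-14 + (-9 + 5/(-1 - 2)))*4 = (-14 + (-9 + 5/(-3)))*4 = (-14 + (-9 + 5*(-⅓)))*4 = (-14 + (-9 - 5/3))*4 = (-14 - 32/3)*4 = -74/3*4 = -296/3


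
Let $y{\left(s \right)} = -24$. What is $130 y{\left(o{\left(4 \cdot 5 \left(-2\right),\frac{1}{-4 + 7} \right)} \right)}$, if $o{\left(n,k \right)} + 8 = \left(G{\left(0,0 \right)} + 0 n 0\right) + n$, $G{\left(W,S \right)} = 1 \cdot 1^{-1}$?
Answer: $-3120$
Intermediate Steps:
$G{\left(W,S \right)} = 1$ ($G{\left(W,S \right)} = 1 \cdot 1 = 1$)
$o{\left(n,k \right)} = -7 + n$ ($o{\left(n,k \right)} = -8 + \left(\left(1 + 0 n 0\right) + n\right) = -8 + \left(\left(1 + 0 \cdot 0\right) + n\right) = -8 + \left(\left(1 + 0\right) + n\right) = -8 + \left(1 + n\right) = -7 + n$)
$130 y{\left(o{\left(4 \cdot 5 \left(-2\right),\frac{1}{-4 + 7} \right)} \right)} = 130 \left(-24\right) = -3120$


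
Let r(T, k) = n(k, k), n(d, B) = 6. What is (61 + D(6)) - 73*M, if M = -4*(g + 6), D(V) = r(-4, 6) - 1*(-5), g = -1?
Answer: 1532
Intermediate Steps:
r(T, k) = 6
D(V) = 11 (D(V) = 6 - 1*(-5) = 6 + 5 = 11)
M = -20 (M = -4*(-1 + 6) = -4*5 = -20)
(61 + D(6)) - 73*M = (61 + 11) - 73*(-20) = 72 + 1460 = 1532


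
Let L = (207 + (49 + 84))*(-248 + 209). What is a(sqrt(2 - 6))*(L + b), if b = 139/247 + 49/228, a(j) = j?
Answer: -39300335*I/1482 ≈ -26518.0*I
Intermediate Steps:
b = 2305/2964 (b = 139*(1/247) + 49*(1/228) = 139/247 + 49/228 = 2305/2964 ≈ 0.77767)
L = -13260 (L = (207 + 133)*(-39) = 340*(-39) = -13260)
a(sqrt(2 - 6))*(L + b) = sqrt(2 - 6)*(-13260 + 2305/2964) = sqrt(-4)*(-39300335/2964) = (2*I)*(-39300335/2964) = -39300335*I/1482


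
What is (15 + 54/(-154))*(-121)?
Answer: -12408/7 ≈ -1772.6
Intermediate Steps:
(15 + 54/(-154))*(-121) = (15 + 54*(-1/154))*(-121) = (15 - 27/77)*(-121) = (1128/77)*(-121) = -12408/7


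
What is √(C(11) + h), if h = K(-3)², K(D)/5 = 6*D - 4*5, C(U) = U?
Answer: √36111 ≈ 190.03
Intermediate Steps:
K(D) = -100 + 30*D (K(D) = 5*(6*D - 4*5) = 5*(6*D - 20) = 5*(-20 + 6*D) = -100 + 30*D)
h = 36100 (h = (-100 + 30*(-3))² = (-100 - 90)² = (-190)² = 36100)
√(C(11) + h) = √(11 + 36100) = √36111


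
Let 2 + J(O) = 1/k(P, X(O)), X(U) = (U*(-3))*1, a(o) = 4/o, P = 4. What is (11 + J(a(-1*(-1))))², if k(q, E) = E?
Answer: 11449/144 ≈ 79.507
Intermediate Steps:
X(U) = -3*U (X(U) = -3*U*1 = -3*U)
J(O) = -2 - 1/(3*O) (J(O) = -2 + 1/(-3*O) = -2 - 1/(3*O))
(11 + J(a(-1*(-1))))² = (11 + (-2 - 1/(3*(4/((-1*(-1)))))))² = (11 + (-2 - 1/(3*(4/1))))² = (11 + (-2 - 1/(3*(4*1))))² = (11 + (-2 - ⅓/4))² = (11 + (-2 - ⅓*¼))² = (11 + (-2 - 1/12))² = (11 - 25/12)² = (107/12)² = 11449/144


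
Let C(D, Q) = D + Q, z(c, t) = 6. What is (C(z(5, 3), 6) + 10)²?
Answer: 484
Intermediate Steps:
(C(z(5, 3), 6) + 10)² = ((6 + 6) + 10)² = (12 + 10)² = 22² = 484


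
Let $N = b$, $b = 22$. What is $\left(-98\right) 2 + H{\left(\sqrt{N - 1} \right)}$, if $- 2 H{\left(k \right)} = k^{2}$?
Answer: $- \frac{413}{2} \approx -206.5$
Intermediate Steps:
$N = 22$
$H{\left(k \right)} = - \frac{k^{2}}{2}$
$\left(-98\right) 2 + H{\left(\sqrt{N - 1} \right)} = \left(-98\right) 2 - \frac{\left(\sqrt{22 - 1}\right)^{2}}{2} = -196 - \frac{\left(\sqrt{21}\right)^{2}}{2} = -196 - \frac{21}{2} = - \frac{413}{2}$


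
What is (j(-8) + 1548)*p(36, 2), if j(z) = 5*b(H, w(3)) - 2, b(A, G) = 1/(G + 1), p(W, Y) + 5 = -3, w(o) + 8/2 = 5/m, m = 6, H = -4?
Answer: -160544/13 ≈ -12350.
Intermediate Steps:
w(o) = -19/6 (w(o) = -4 + 5/6 = -4 + 5*(⅙) = -4 + ⅚ = -19/6)
p(W, Y) = -8 (p(W, Y) = -5 - 3 = -8)
b(A, G) = 1/(1 + G)
j(z) = -56/13 (j(z) = 5/(1 - 19/6) - 2 = 5/(-13/6) - 2 = 5*(-6/13) - 2 = -30/13 - 2 = -56/13)
(j(-8) + 1548)*p(36, 2) = (-56/13 + 1548)*(-8) = (20068/13)*(-8) = -160544/13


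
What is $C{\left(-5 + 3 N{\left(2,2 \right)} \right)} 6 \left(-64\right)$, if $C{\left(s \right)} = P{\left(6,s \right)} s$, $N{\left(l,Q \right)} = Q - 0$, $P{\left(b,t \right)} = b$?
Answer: $-2304$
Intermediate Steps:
$N{\left(l,Q \right)} = Q$ ($N{\left(l,Q \right)} = Q + 0 = Q$)
$C{\left(s \right)} = 6 s$
$C{\left(-5 + 3 N{\left(2,2 \right)} \right)} 6 \left(-64\right) = 6 \left(-5 + 3 \cdot 2\right) 6 \left(-64\right) = 6 \left(-5 + 6\right) 6 \left(-64\right) = 6 \cdot 1 \cdot 6 \left(-64\right) = 6 \cdot 6 \left(-64\right) = 36 \left(-64\right) = -2304$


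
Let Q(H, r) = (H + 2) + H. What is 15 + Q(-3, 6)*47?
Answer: -173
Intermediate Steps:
Q(H, r) = 2 + 2*H (Q(H, r) = (2 + H) + H = 2 + 2*H)
15 + Q(-3, 6)*47 = 15 + (2 + 2*(-3))*47 = 15 + (2 - 6)*47 = 15 - 4*47 = 15 - 188 = -173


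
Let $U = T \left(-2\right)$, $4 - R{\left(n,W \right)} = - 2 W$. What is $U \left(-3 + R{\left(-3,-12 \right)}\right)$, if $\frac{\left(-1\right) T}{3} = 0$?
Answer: $0$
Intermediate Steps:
$T = 0$ ($T = \left(-3\right) 0 = 0$)
$R{\left(n,W \right)} = 4 + 2 W$ ($R{\left(n,W \right)} = 4 - - 2 W = 4 + 2 W$)
$U = 0$ ($U = 0 \left(-2\right) = 0$)
$U \left(-3 + R{\left(-3,-12 \right)}\right) = 0 \left(-3 + \left(4 + 2 \left(-12\right)\right)\right) = 0 \left(-3 + \left(4 - 24\right)\right) = 0 \left(-3 - 20\right) = 0 \left(-23\right) = 0$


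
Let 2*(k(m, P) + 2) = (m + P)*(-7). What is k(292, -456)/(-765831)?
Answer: -52/69621 ≈ -0.00074690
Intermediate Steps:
k(m, P) = -2 - 7*P/2 - 7*m/2 (k(m, P) = -2 + ((m + P)*(-7))/2 = -2 + ((P + m)*(-7))/2 = -2 + (-7*P - 7*m)/2 = -2 + (-7*P/2 - 7*m/2) = -2 - 7*P/2 - 7*m/2)
k(292, -456)/(-765831) = (-2 - 7/2*(-456) - 7/2*292)/(-765831) = (-2 + 1596 - 1022)*(-1/765831) = 572*(-1/765831) = -52/69621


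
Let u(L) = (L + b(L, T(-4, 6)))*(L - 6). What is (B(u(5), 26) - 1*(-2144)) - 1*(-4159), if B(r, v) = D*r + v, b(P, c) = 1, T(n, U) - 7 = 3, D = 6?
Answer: 6293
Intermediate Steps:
T(n, U) = 10 (T(n, U) = 7 + 3 = 10)
u(L) = (1 + L)*(-6 + L) (u(L) = (L + 1)*(L - 6) = (1 + L)*(-6 + L))
B(r, v) = v + 6*r (B(r, v) = 6*r + v = v + 6*r)
(B(u(5), 26) - 1*(-2144)) - 1*(-4159) = ((26 + 6*(-6 + 5² - 5*5)) - 1*(-2144)) - 1*(-4159) = ((26 + 6*(-6 + 25 - 25)) + 2144) + 4159 = ((26 + 6*(-6)) + 2144) + 4159 = ((26 - 36) + 2144) + 4159 = (-10 + 2144) + 4159 = 2134 + 4159 = 6293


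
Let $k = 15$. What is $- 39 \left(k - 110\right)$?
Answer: $3705$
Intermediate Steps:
$- 39 \left(k - 110\right) = - 39 \left(15 - 110\right) = \left(-39\right) \left(-95\right) = 3705$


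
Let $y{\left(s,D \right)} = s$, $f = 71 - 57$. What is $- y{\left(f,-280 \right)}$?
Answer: $-14$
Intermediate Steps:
$f = 14$ ($f = 71 - 57 = 14$)
$- y{\left(f,-280 \right)} = \left(-1\right) 14 = -14$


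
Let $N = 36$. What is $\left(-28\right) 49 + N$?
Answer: $-1336$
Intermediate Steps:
$\left(-28\right) 49 + N = \left(-28\right) 49 + 36 = -1372 + 36 = -1336$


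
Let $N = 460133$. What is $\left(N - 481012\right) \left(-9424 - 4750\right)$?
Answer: $295938946$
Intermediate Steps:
$\left(N - 481012\right) \left(-9424 - 4750\right) = \left(460133 - 481012\right) \left(-9424 - 4750\right) = \left(-20879\right) \left(-14174\right) = 295938946$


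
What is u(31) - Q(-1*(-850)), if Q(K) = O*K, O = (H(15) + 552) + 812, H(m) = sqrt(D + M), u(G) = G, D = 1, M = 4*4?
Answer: -1159369 - 850*sqrt(17) ≈ -1.1629e+6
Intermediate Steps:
M = 16
H(m) = sqrt(17) (H(m) = sqrt(1 + 16) = sqrt(17))
O = 1364 + sqrt(17) (O = (sqrt(17) + 552) + 812 = (552 + sqrt(17)) + 812 = 1364 + sqrt(17) ≈ 1368.1)
Q(K) = K*(1364 + sqrt(17)) (Q(K) = (1364 + sqrt(17))*K = K*(1364 + sqrt(17)))
u(31) - Q(-1*(-850)) = 31 - (-1*(-850))*(1364 + sqrt(17)) = 31 - 850*(1364 + sqrt(17)) = 31 - (1159400 + 850*sqrt(17)) = 31 + (-1159400 - 850*sqrt(17)) = -1159369 - 850*sqrt(17)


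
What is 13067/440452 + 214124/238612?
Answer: 839907647/906009764 ≈ 0.92704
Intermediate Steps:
13067/440452 + 214124/238612 = 13067*(1/440452) + 214124*(1/238612) = 13067/440452 + 53531/59653 = 839907647/906009764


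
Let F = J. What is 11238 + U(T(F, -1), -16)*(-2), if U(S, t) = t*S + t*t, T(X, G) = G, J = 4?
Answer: 10694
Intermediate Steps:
F = 4
U(S, t) = t**2 + S*t (U(S, t) = S*t + t**2 = t**2 + S*t)
11238 + U(T(F, -1), -16)*(-2) = 11238 - 16*(-1 - 16)*(-2) = 11238 - 16*(-17)*(-2) = 11238 + 272*(-2) = 11238 - 544 = 10694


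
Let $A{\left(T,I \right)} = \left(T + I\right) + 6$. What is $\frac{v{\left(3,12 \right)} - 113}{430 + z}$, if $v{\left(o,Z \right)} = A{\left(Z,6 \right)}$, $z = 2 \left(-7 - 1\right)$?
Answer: $- \frac{89}{414} \approx -0.21498$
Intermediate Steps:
$z = -16$ ($z = 2 \left(-8\right) = -16$)
$A{\left(T,I \right)} = 6 + I + T$ ($A{\left(T,I \right)} = \left(I + T\right) + 6 = 6 + I + T$)
$v{\left(o,Z \right)} = 12 + Z$ ($v{\left(o,Z \right)} = 6 + 6 + Z = 12 + Z$)
$\frac{v{\left(3,12 \right)} - 113}{430 + z} = \frac{\left(12 + 12\right) - 113}{430 - 16} = \frac{24 - 113}{414} = \left(-89\right) \frac{1}{414} = - \frac{89}{414}$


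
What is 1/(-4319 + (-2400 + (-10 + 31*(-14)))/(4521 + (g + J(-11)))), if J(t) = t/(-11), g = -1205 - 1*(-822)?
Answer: -4139/17879185 ≈ -0.00023150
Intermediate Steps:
g = -383 (g = -1205 + 822 = -383)
J(t) = -t/11 (J(t) = t*(-1/11) = -t/11)
1/(-4319 + (-2400 + (-10 + 31*(-14)))/(4521 + (g + J(-11)))) = 1/(-4319 + (-2400 + (-10 + 31*(-14)))/(4521 + (-383 - 1/11*(-11)))) = 1/(-4319 + (-2400 + (-10 - 434))/(4521 + (-383 + 1))) = 1/(-4319 + (-2400 - 444)/(4521 - 382)) = 1/(-4319 - 2844/4139) = 1/(-17879185/4139) = -4139/17879185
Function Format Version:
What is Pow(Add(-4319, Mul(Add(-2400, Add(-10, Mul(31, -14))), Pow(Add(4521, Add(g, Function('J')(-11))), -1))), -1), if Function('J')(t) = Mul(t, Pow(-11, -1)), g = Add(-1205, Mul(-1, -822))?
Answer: Rational(-4139, 17879185) ≈ -0.00023150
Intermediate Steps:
g = -383 (g = Add(-1205, 822) = -383)
Function('J')(t) = Mul(Rational(-1, 11), t) (Function('J')(t) = Mul(t, Rational(-1, 11)) = Mul(Rational(-1, 11), t))
Pow(Add(-4319, Mul(Add(-2400, Add(-10, Mul(31, -14))), Pow(Add(4521, Add(g, Function('J')(-11))), -1))), -1) = Pow(Add(-4319, Mul(Add(-2400, Add(-10, Mul(31, -14))), Pow(Add(4521, Add(-383, Mul(Rational(-1, 11), -11))), -1))), -1) = Pow(Add(-4319, Mul(Add(-2400, Add(-10, -434)), Pow(Add(4521, Add(-383, 1)), -1))), -1) = Pow(Add(-4319, Mul(Add(-2400, -444), Pow(Add(4521, -382), -1))), -1) = Pow(Add(-4319, Mul(-2844, Pow(4139, -1))), -1) = Pow(Add(-4319, Mul(-2844, Rational(1, 4139))), -1) = Pow(Add(-4319, Rational(-2844, 4139)), -1) = Pow(Rational(-17879185, 4139), -1) = Rational(-4139, 17879185)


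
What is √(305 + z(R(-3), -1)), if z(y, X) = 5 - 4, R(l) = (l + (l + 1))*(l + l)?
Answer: 3*√34 ≈ 17.493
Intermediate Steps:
R(l) = 2*l*(1 + 2*l) (R(l) = (l + (1 + l))*(2*l) = (1 + 2*l)*(2*l) = 2*l*(1 + 2*l))
z(y, X) = 1
√(305 + z(R(-3), -1)) = √(305 + 1) = √306 = 3*√34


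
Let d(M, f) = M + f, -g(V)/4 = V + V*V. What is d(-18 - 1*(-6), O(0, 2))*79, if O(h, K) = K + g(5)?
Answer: -10270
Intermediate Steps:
g(V) = -4*V - 4*V**2 (g(V) = -4*(V + V*V) = -4*(V + V**2) = -4*V - 4*V**2)
O(h, K) = -120 + K (O(h, K) = K - 4*5*(1 + 5) = K - 4*5*6 = K - 120 = -120 + K)
d(-18 - 1*(-6), O(0, 2))*79 = ((-18 - 1*(-6)) + (-120 + 2))*79 = ((-18 + 6) - 118)*79 = (-12 - 118)*79 = -130*79 = -10270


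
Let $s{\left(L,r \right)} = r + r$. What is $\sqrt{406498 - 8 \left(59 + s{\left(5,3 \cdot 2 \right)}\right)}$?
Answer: $\sqrt{405930} \approx 637.13$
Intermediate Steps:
$s{\left(L,r \right)} = 2 r$
$\sqrt{406498 - 8 \left(59 + s{\left(5,3 \cdot 2 \right)}\right)} = \sqrt{406498 - 8 \left(59 + 2 \cdot 3 \cdot 2\right)} = \sqrt{406498 - 8 \left(59 + 2 \cdot 6\right)} = \sqrt{406498 - 8 \left(59 + 12\right)} = \sqrt{406498 - 568} = \sqrt{405930}$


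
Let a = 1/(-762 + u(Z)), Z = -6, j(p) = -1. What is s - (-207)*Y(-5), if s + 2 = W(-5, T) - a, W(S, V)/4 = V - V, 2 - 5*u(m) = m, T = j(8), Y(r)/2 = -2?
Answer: -3155655/3802 ≈ -830.00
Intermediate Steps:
Y(r) = -4 (Y(r) = 2*(-2) = -4)
T = -1
u(m) = 2/5 - m/5
W(S, V) = 0 (W(S, V) = 4*(V - V) = 4*0 = 0)
a = -5/3802 (a = 1/(-762 + (2/5 - 1/5*(-6))) = 1/(-762 + (2/5 + 6/5)) = 1/(-762 + 8/5) = 1/(-3802/5) = -5/3802 ≈ -0.0013151)
s = -7599/3802 (s = -2 + (0 - 1*(-5/3802)) = -2 + (0 + 5/3802) = -2 + 5/3802 = -7599/3802 ≈ -1.9987)
s - (-207)*Y(-5) = -7599/3802 - (-207)*(-4) = -7599/3802 - 1*828 = -7599/3802 - 828 = -3155655/3802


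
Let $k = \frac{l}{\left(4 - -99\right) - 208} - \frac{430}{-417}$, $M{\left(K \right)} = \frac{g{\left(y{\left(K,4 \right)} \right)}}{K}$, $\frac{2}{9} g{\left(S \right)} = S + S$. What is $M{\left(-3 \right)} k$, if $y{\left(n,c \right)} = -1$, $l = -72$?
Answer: $\frac{25058}{4865} \approx 5.1507$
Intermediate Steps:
$g{\left(S \right)} = 9 S$ ($g{\left(S \right)} = \frac{9 \left(S + S\right)}{2} = \frac{9 \cdot 2 S}{2} = 9 S$)
$M{\left(K \right)} = - \frac{9}{K}$ ($M{\left(K \right)} = \frac{9 \left(-1\right)}{K} = - \frac{9}{K}$)
$k = \frac{25058}{14595}$ ($k = - \frac{72}{\left(4 - -99\right) - 208} - \frac{430}{-417} = - \frac{72}{\left(4 + 99\right) - 208} - - \frac{430}{417} = - \frac{72}{103 - 208} + \frac{430}{417} = - \frac{72}{-105} + \frac{430}{417} = \left(-72\right) \left(- \frac{1}{105}\right) + \frac{430}{417} = \frac{24}{35} + \frac{430}{417} = \frac{25058}{14595} \approx 1.7169$)
$M{\left(-3 \right)} k = - \frac{9}{-3} \cdot \frac{25058}{14595} = \left(-9\right) \left(- \frac{1}{3}\right) \frac{25058}{14595} = 3 \cdot \frac{25058}{14595} = \frac{25058}{4865}$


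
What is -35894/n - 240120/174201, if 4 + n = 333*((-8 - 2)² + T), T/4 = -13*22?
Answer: -12871064671/10093670476 ≈ -1.2752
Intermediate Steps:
T = -1144 (T = 4*(-13*22) = 4*(-286) = -1144)
n = -347656 (n = -4 + 333*((-8 - 2)² - 1144) = -4 + 333*((-10)² - 1144) = -4 + 333*(100 - 1144) = -4 + 333*(-1044) = -4 - 347652 = -347656)
-35894/n - 240120/174201 = -35894/(-347656) - 240120/174201 = -35894*(-1/347656) - 240120*1/174201 = 17947/173828 - 80040/58067 = -12871064671/10093670476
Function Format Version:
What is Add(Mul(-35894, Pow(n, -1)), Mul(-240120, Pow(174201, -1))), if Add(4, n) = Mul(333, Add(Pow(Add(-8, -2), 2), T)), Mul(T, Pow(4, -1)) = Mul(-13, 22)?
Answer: Rational(-12871064671, 10093670476) ≈ -1.2752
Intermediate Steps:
T = -1144 (T = Mul(4, Mul(-13, 22)) = Mul(4, -286) = -1144)
n = -347656 (n = Add(-4, Mul(333, Add(Pow(Add(-8, -2), 2), -1144))) = Add(-4, Mul(333, Add(Pow(-10, 2), -1144))) = Add(-4, Mul(333, Add(100, -1144))) = Add(-4, Mul(333, -1044)) = Add(-4, -347652) = -347656)
Add(Mul(-35894, Pow(n, -1)), Mul(-240120, Pow(174201, -1))) = Add(Mul(-35894, Pow(-347656, -1)), Mul(-240120, Pow(174201, -1))) = Add(Mul(-35894, Rational(-1, 347656)), Mul(-240120, Rational(1, 174201))) = Add(Rational(17947, 173828), Rational(-80040, 58067)) = Rational(-12871064671, 10093670476)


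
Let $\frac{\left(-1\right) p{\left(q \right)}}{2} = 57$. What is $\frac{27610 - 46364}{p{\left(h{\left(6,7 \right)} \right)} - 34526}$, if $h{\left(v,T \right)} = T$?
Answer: $\frac{9377}{17320} \approx 0.5414$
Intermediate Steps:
$p{\left(q \right)} = -114$ ($p{\left(q \right)} = \left(-2\right) 57 = -114$)
$\frac{27610 - 46364}{p{\left(h{\left(6,7 \right)} \right)} - 34526} = \frac{27610 - 46364}{-114 - 34526} = - \frac{18754}{-114 - 34526} = - \frac{18754}{-34640} = \left(-18754\right) \left(- \frac{1}{34640}\right) = \frac{9377}{17320}$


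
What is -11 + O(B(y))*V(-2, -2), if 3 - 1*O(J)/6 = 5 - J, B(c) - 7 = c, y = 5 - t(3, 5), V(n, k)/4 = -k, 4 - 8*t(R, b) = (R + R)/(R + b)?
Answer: 899/2 ≈ 449.50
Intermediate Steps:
t(R, b) = ½ - R/(4*(R + b)) (t(R, b) = ½ - (R + R)/(8*(R + b)) = ½ - 2*R/(8*(R + b)) = ½ - R/(4*(R + b)))
V(n, k) = -4*k (V(n, k) = 4*(-k) = -4*k)
y = 147/32 (y = 5 - ((½)*5 + (¼)*3)/(3 + 5) = 5 - (5/2 + ¾)/8 = 5 - 13/(8*4) = 5 - 1*13/32 = 5 - 13/32 = 147/32 ≈ 4.5938)
B(c) = 7 + c
O(J) = -12 + 6*J (O(J) = 18 - 6*(5 - J) = 18 + (-30 + 6*J) = -12 + 6*J)
-11 + O(B(y))*V(-2, -2) = -11 + (-12 + 6*(7 + 147/32))*(-4*(-2)) = -11 + (-12 + 6*(371/32))*8 = -11 + (-12 + 1113/16)*8 = -11 + (921/16)*8 = -11 + 921/2 = 899/2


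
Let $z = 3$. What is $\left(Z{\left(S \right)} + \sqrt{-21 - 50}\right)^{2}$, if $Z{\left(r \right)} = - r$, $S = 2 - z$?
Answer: $\left(1 + i \sqrt{71}\right)^{2} \approx -70.0 + 16.852 i$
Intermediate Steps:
$S = -1$ ($S = 2 - 3 = -1$)
$\left(Z{\left(S \right)} + \sqrt{-21 - 50}\right)^{2} = \left(\left(-1\right) \left(-1\right) + \sqrt{-21 - 50}\right)^{2} = \left(1 + \sqrt{-71}\right)^{2} = \left(1 + i \sqrt{71}\right)^{2}$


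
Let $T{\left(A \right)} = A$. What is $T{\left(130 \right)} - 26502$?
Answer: $-26372$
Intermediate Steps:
$T{\left(130 \right)} - 26502 = 130 - 26502 = -26372$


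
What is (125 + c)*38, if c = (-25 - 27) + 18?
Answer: 3458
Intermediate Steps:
c = -34 (c = -52 + 18 = -34)
(125 + c)*38 = (125 - 34)*38 = 91*38 = 3458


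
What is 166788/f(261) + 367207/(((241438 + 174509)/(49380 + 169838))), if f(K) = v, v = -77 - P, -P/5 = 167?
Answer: 30543575067872/157643913 ≈ 1.9375e+5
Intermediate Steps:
P = -835 (P = -5*167 = -835)
v = 758 (v = -77 - 1*(-835) = -77 + 835 = 758)
f(K) = 758
166788/f(261) + 367207/(((241438 + 174509)/(49380 + 169838))) = 166788/758 + 367207/(((241438 + 174509)/(49380 + 169838))) = 166788*(1/758) + 367207/((415947/219218)) = 83394/379 + 367207/((415947*(1/219218))) = 83394/379 + 367207/(415947/219218) = 83394/379 + 367207*(219218/415947) = 83394/379 + 80498384126/415947 = 30543575067872/157643913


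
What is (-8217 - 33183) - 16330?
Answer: -57730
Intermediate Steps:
(-8217 - 33183) - 16330 = -41400 - 16330 = -57730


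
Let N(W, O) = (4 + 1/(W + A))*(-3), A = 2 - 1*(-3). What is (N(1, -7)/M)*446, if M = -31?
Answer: 5575/31 ≈ 179.84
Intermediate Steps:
A = 5 (A = 2 + 3 = 5)
N(W, O) = -12 - 3/(5 + W) (N(W, O) = (4 + 1/(W + 5))*(-3) = (4 + 1/(5 + W))*(-3) = -12 - 3/(5 + W))
(N(1, -7)/M)*446 = ((3*(-21 - 4*1)/(5 + 1))/(-31))*446 = ((3*(-21 - 4)/6)*(-1/31))*446 = ((3*(1/6)*(-25))*(-1/31))*446 = -25/2*(-1/31)*446 = (25/62)*446 = 5575/31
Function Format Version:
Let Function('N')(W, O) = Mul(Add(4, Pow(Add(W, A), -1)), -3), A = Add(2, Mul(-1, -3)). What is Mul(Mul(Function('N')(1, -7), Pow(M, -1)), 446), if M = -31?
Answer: Rational(5575, 31) ≈ 179.84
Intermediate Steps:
A = 5 (A = Add(2, 3) = 5)
Function('N')(W, O) = Add(-12, Mul(-3, Pow(Add(5, W), -1))) (Function('N')(W, O) = Mul(Add(4, Pow(Add(W, 5), -1)), -3) = Mul(Add(4, Pow(Add(5, W), -1)), -3) = Add(-12, Mul(-3, Pow(Add(5, W), -1))))
Mul(Mul(Function('N')(1, -7), Pow(M, -1)), 446) = Mul(Mul(Mul(3, Pow(Add(5, 1), -1), Add(-21, Mul(-4, 1))), Pow(-31, -1)), 446) = Mul(Mul(Mul(3, Pow(6, -1), Add(-21, -4)), Rational(-1, 31)), 446) = Mul(Mul(Mul(3, Rational(1, 6), -25), Rational(-1, 31)), 446) = Mul(Mul(Rational(-25, 2), Rational(-1, 31)), 446) = Mul(Rational(25, 62), 446) = Rational(5575, 31)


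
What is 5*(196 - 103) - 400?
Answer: 65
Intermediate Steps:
5*(196 - 103) - 400 = 5*93 - 400 = 465 - 400 = 65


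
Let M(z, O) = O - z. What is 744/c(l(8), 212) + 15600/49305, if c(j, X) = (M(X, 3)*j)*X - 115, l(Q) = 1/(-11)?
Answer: 6515048/12862031 ≈ 0.50653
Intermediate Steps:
l(Q) = -1/11
c(j, X) = -115 + X*j*(3 - X) (c(j, X) = ((3 - X)*j)*X - 115 = (j*(3 - X))*X - 115 = X*j*(3 - X) - 115 = -115 + X*j*(3 - X))
744/c(l(8), 212) + 15600/49305 = 744/(-115 - 1*212*(-1/11)*(-3 + 212)) + 15600/49305 = 744/(-115 - 1*212*(-1/11)*209) + 15600*(1/49305) = 744/(-115 + 4028) + 1040/3287 = 744/3913 + 1040/3287 = 6515048/12862031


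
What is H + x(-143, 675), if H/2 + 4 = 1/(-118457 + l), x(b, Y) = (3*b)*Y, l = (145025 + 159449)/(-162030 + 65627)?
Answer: -3307013142835841/11419914645 ≈ -2.8958e+5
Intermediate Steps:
l = -304474/96403 (l = 304474/(-96403) = 304474*(-1/96403) = -304474/96403 ≈ -3.1583)
x(b, Y) = 3*Y*b
H = -91359509966/11419914645 (H = -8 + 2/(-118457 - 304474/96403) = -8 + 2/(-11419914645/96403) = -8 + 2*(-96403/11419914645) = -8 - 192806/11419914645 = -91359509966/11419914645 ≈ -8.0000)
H + x(-143, 675) = -91359509966/11419914645 + 3*675*(-143) = -91359509966/11419914645 - 289575 = -3307013142835841/11419914645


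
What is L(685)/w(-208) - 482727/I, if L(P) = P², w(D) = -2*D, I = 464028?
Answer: 18127726989/16086304 ≈ 1126.9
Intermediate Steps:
L(685)/w(-208) - 482727/I = 685²/((-2*(-208))) - 482727/464028 = 469225/416 - 482727*1/464028 = 469225*(1/416) - 160909/154676 = 469225/416 - 160909/154676 = 18127726989/16086304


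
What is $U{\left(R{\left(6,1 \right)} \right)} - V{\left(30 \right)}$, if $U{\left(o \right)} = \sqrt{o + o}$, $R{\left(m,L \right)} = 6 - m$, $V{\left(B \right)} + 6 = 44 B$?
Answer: $-1314$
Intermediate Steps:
$V{\left(B \right)} = -6 + 44 B$
$U{\left(o \right)} = \sqrt{2} \sqrt{o}$ ($U{\left(o \right)} = \sqrt{2 o} = \sqrt{2} \sqrt{o}$)
$U{\left(R{\left(6,1 \right)} \right)} - V{\left(30 \right)} = \sqrt{2} \sqrt{6 - 6} - \left(-6 + 44 \cdot 30\right) = \sqrt{2} \sqrt{6 - 6} - \left(-6 + 1320\right) = \sqrt{2} \sqrt{0} - 1314 = \sqrt{2} \cdot 0 - 1314 = 0 - 1314 = -1314$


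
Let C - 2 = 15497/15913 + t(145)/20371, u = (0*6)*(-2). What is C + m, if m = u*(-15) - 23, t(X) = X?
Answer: -6489441411/324163723 ≈ -20.019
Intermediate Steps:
u = 0 (u = 0*(-2) = 0)
m = -23 (m = 0*(-15) - 23 = 0 - 23 = -23)
C = 966324218/324163723 (C = 2 + (15497/15913 + 145/20371) = 2 + 317996772/324163723 = 966324218/324163723 ≈ 2.9810)
C + m = 966324218/324163723 - 23 = -6489441411/324163723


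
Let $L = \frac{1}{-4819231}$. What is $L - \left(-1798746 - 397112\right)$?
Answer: $\frac{10582346945197}{4819231} \approx 2.1959 \cdot 10^{6}$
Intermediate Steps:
$L = - \frac{1}{4819231} \approx -2.075 \cdot 10^{-7}$
$L - \left(-1798746 - 397112\right) = - \frac{1}{4819231} - \left(-1798746 - 397112\right) = - \frac{1}{4819231} - -2195858 = - \frac{1}{4819231} + 2195858 = \frac{10582346945197}{4819231}$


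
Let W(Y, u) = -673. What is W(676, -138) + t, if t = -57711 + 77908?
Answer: 19524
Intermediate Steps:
t = 20197
W(676, -138) + t = -673 + 20197 = 19524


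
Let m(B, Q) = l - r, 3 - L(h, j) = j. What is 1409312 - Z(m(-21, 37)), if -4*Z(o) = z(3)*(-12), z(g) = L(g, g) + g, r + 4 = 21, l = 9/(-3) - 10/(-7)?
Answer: 1409303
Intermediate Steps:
L(h, j) = 3 - j
l = -11/7 (l = 9*(-⅓) - 10*(-⅐) = -3 + 10/7 = -11/7 ≈ -1.5714)
r = 17 (r = -4 + 21 = 17)
m(B, Q) = -130/7 (m(B, Q) = -11/7 - 1*17 = -11/7 - 17 = -130/7)
z(g) = 3 (z(g) = (3 - g) + g = 3)
Z(o) = 9 (Z(o) = -3*(-12)/4 = -¼*(-36) = 9)
1409312 - Z(m(-21, 37)) = 1409312 - 1*9 = 1409312 - 9 = 1409303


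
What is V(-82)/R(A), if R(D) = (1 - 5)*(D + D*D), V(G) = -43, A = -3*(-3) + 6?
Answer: 43/960 ≈ 0.044792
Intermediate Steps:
A = 15 (A = 9 + 6 = 15)
R(D) = -4*D - 4*D² (R(D) = -4*(D + D²) = -4*D - 4*D²)
V(-82)/R(A) = -43*(-1/(60*(1 + 15))) = -43/((-4*15*16)) = -43/(-960) = -43*(-1/960) = 43/960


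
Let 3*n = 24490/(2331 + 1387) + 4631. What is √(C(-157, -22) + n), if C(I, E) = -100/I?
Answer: √779508919662/22451 ≈ 39.326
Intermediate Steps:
n = 2873758/1859 (n = (24490/(2331 + 1387) + 4631)/3 = (24490/3718 + 4631)/3 = (24490*(1/3718) + 4631)/3 = (12245/1859 + 4631)/3 = (⅓)*(8621274/1859) = 2873758/1859 ≈ 1545.9)
√(C(-157, -22) + n) = √(-100/(-157) + 2873758/1859) = √(-100*(-1/157) + 2873758/1859) = √(100/157 + 2873758/1859) = √(451365906/291863) = √779508919662/22451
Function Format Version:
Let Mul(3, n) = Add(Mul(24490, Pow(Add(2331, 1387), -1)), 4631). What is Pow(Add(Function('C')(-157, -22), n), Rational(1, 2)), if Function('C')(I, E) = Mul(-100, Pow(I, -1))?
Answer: Mul(Rational(1, 22451), Pow(779508919662, Rational(1, 2))) ≈ 39.326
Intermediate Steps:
n = Rational(2873758, 1859) (n = Mul(Rational(1, 3), Add(Mul(24490, Pow(Add(2331, 1387), -1)), 4631)) = Mul(Rational(1, 3), Add(Mul(24490, Pow(3718, -1)), 4631)) = Mul(Rational(1, 3), Add(Mul(24490, Rational(1, 3718)), 4631)) = Mul(Rational(1, 3), Add(Rational(12245, 1859), 4631)) = Mul(Rational(1, 3), Rational(8621274, 1859)) = Rational(2873758, 1859) ≈ 1545.9)
Pow(Add(Function('C')(-157, -22), n), Rational(1, 2)) = Pow(Add(Mul(-100, Pow(-157, -1)), Rational(2873758, 1859)), Rational(1, 2)) = Pow(Add(Mul(-100, Rational(-1, 157)), Rational(2873758, 1859)), Rational(1, 2)) = Pow(Add(Rational(100, 157), Rational(2873758, 1859)), Rational(1, 2)) = Pow(Rational(451365906, 291863), Rational(1, 2)) = Mul(Rational(1, 22451), Pow(779508919662, Rational(1, 2)))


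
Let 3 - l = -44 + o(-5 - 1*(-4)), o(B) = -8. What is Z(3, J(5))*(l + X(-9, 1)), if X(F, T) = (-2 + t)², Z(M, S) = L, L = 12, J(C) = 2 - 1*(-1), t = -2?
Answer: 852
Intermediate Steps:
J(C) = 3 (J(C) = 2 + 1 = 3)
Z(M, S) = 12
X(F, T) = 16 (X(F, T) = (-2 - 2)² = (-4)² = 16)
l = 55 (l = 3 - (-44 - 8) = 3 - 1*(-52) = 3 + 52 = 55)
Z(3, J(5))*(l + X(-9, 1)) = 12*(55 + 16) = 12*71 = 852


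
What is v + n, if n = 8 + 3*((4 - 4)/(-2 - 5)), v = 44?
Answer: 52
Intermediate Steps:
n = 8 (n = 8 + 3*(0/(-7)) = 8 + 3*(0*(-⅐)) = 8 + 3*0 = 8 + 0 = 8)
v + n = 44 + 8 = 52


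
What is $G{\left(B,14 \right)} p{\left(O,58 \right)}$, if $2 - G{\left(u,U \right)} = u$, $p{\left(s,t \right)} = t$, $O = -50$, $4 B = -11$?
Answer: $\frac{551}{2} \approx 275.5$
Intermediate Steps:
$B = - \frac{11}{4}$ ($B = \frac{1}{4} \left(-11\right) = - \frac{11}{4} \approx -2.75$)
$G{\left(u,U \right)} = 2 - u$
$G{\left(B,14 \right)} p{\left(O,58 \right)} = \left(2 - - \frac{11}{4}\right) 58 = \left(2 + \frac{11}{4}\right) 58 = \frac{19}{4} \cdot 58 = \frac{551}{2}$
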